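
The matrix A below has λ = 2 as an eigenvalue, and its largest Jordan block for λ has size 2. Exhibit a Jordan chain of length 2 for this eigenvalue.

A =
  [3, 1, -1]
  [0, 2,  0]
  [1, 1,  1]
A Jordan chain for λ = 2 of length 2:
v_1 = (1, 0, 1)ᵀ
v_2 = (1, 0, 0)ᵀ

Let N = A − (2)·I. We want v_2 with N^2 v_2 = 0 but N^1 v_2 ≠ 0; then v_{j-1} := N · v_j for j = 2, …, 2.

Pick v_2 = (1, 0, 0)ᵀ.
Then v_1 = N · v_2 = (1, 0, 1)ᵀ.

Sanity check: (A − (2)·I) v_1 = (0, 0, 0)ᵀ = 0. ✓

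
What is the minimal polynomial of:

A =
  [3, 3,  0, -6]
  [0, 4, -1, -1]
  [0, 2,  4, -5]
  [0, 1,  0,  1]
x^3 - 9*x^2 + 27*x - 27

The characteristic polynomial is χ_A(x) = (x - 3)^4, so the eigenvalues are known. The minimal polynomial is
  m_A(x) = Π_λ (x − λ)^{k_λ}
where k_λ is the size of the *largest* Jordan block for λ (equivalently, the smallest k with (A − λI)^k v = 0 for every generalised eigenvector v of λ).

  λ = 3: largest Jordan block has size 3, contributing (x − 3)^3

So m_A(x) = (x - 3)^3 = x^3 - 9*x^2 + 27*x - 27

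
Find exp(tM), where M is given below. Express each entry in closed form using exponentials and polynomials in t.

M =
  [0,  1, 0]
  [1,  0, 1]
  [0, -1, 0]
e^{tM} =
  [t^2/2 + 1, t, t^2/2]
  [t, 1, t]
  [-t^2/2, -t, 1 - t^2/2]

Strategy: write M = P · J · P⁻¹ where J is a Jordan canonical form, so e^{tM} = P · e^{tJ} · P⁻¹, and e^{tJ} can be computed block-by-block.

M has Jordan form
J =
  [0, 1, 0]
  [0, 0, 1]
  [0, 0, 0]
(up to reordering of blocks).

Per-block formulas:
  For a 3×3 Jordan block J_3(0): exp(t · J_3(0)) = e^(0t)·(I + t·N + (t^2/2)·N^2), where N is the 3×3 nilpotent shift.

After assembling e^{tJ} and conjugating by P, we get:

e^{tM} =
  [t^2/2 + 1, t, t^2/2]
  [t, 1, t]
  [-t^2/2, -t, 1 - t^2/2]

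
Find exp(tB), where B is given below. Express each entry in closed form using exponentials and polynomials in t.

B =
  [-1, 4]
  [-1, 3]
e^{tB} =
  [-2*t*exp(t) + exp(t), 4*t*exp(t)]
  [-t*exp(t), 2*t*exp(t) + exp(t)]

Strategy: write B = P · J · P⁻¹ where J is a Jordan canonical form, so e^{tB} = P · e^{tJ} · P⁻¹, and e^{tJ} can be computed block-by-block.

B has Jordan form
J =
  [1, 1]
  [0, 1]
(up to reordering of blocks).

Per-block formulas:
  For a 2×2 Jordan block J_2(1): exp(t · J_2(1)) = e^(1t)·(I + t·N), where N is the 2×2 nilpotent shift.

After assembling e^{tJ} and conjugating by P, we get:

e^{tB} =
  [-2*t*exp(t) + exp(t), 4*t*exp(t)]
  [-t*exp(t), 2*t*exp(t) + exp(t)]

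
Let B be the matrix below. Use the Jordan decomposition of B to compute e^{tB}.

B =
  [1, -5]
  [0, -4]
e^{tB} =
  [exp(t), -exp(t) + exp(-4*t)]
  [0, exp(-4*t)]

Strategy: write B = P · J · P⁻¹ where J is a Jordan canonical form, so e^{tB} = P · e^{tJ} · P⁻¹, and e^{tJ} can be computed block-by-block.

B has Jordan form
J =
  [-4, 0]
  [ 0, 1]
(up to reordering of blocks).

Per-block formulas:
  For a 1×1 block at λ = 1: exp(t · [1]) = [e^(1t)].
  For a 1×1 block at λ = -4: exp(t · [-4]) = [e^(-4t)].

After assembling e^{tJ} and conjugating by P, we get:

e^{tB} =
  [exp(t), -exp(t) + exp(-4*t)]
  [0, exp(-4*t)]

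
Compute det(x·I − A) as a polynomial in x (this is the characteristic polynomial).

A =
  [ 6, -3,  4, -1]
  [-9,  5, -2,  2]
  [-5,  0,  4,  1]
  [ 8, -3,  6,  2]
x^4 - 17*x^3 + 105*x^2 - 275*x + 250

Expanding det(x·I − A) (e.g. by cofactor expansion or by noting that A is similar to its Jordan form J, which has the same characteristic polynomial as A) gives
  χ_A(x) = x^4 - 17*x^3 + 105*x^2 - 275*x + 250
which factors as (x - 5)^3*(x - 2). The eigenvalues (with algebraic multiplicities) are λ = 2 with multiplicity 1, λ = 5 with multiplicity 3.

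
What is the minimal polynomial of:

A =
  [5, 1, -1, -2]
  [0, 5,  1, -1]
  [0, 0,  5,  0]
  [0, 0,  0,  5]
x^3 - 15*x^2 + 75*x - 125

The characteristic polynomial is χ_A(x) = (x - 5)^4, so the eigenvalues are known. The minimal polynomial is
  m_A(x) = Π_λ (x − λ)^{k_λ}
where k_λ is the size of the *largest* Jordan block for λ (equivalently, the smallest k with (A − λI)^k v = 0 for every generalised eigenvector v of λ).

  λ = 5: largest Jordan block has size 3, contributing (x − 5)^3

So m_A(x) = (x - 5)^3 = x^3 - 15*x^2 + 75*x - 125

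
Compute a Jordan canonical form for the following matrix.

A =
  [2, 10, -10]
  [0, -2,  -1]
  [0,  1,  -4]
J_2(-3) ⊕ J_1(2)

The characteristic polynomial is
  det(x·I − A) = x^3 + 4*x^2 - 3*x - 18 = (x - 2)*(x + 3)^2

Eigenvalues and multiplicities (the geometric multiplicity of λ is n − rank(A − λI), which equals the number of Jordan blocks for λ):
  λ = -3: algebraic multiplicity = 2, geometric multiplicity = 1
  λ = 2: algebraic multiplicity = 1, geometric multiplicity = 1

Determining the block sizes for each eigenvalue:
  λ = -3: one block (gm = 1), so the single block has size am = 2 → block sizes [2]
  λ = 2: one block (gm = 1), so the single block has size am = 1 → block sizes [1]

Assembling the blocks gives a Jordan form
J =
  [-3,  1, 0]
  [ 0, -3, 0]
  [ 0,  0, 2]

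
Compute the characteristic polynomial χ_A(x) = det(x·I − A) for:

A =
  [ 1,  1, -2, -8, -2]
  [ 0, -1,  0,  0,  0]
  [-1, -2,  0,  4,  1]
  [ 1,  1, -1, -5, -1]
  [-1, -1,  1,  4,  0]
x^5 + 5*x^4 + 10*x^3 + 10*x^2 + 5*x + 1

Expanding det(x·I − A) (e.g. by cofactor expansion or by noting that A is similar to its Jordan form J, which has the same characteristic polynomial as A) gives
  χ_A(x) = x^5 + 5*x^4 + 10*x^3 + 10*x^2 + 5*x + 1
which factors as (x + 1)^5. The eigenvalues (with algebraic multiplicities) are λ = -1 with multiplicity 5.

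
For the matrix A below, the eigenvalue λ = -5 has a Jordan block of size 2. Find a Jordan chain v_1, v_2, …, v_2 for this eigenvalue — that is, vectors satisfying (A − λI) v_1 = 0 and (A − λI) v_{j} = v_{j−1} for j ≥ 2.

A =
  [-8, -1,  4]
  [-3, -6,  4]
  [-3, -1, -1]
A Jordan chain for λ = -5 of length 2:
v_1 = (-3, -3, -3)ᵀ
v_2 = (1, 0, 0)ᵀ

Let N = A − (-5)·I. We want v_2 with N^2 v_2 = 0 but N^1 v_2 ≠ 0; then v_{j-1} := N · v_j for j = 2, …, 2.

Pick v_2 = (1, 0, 0)ᵀ.
Then v_1 = N · v_2 = (-3, -3, -3)ᵀ.

Sanity check: (A − (-5)·I) v_1 = (0, 0, 0)ᵀ = 0. ✓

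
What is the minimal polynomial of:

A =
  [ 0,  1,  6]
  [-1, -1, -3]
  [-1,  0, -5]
x^3 + 6*x^2 + 12*x + 8

The characteristic polynomial is χ_A(x) = (x + 2)^3, so the eigenvalues are known. The minimal polynomial is
  m_A(x) = Π_λ (x − λ)^{k_λ}
where k_λ is the size of the *largest* Jordan block for λ (equivalently, the smallest k with (A − λI)^k v = 0 for every generalised eigenvector v of λ).

  λ = -2: largest Jordan block has size 3, contributing (x + 2)^3

So m_A(x) = (x + 2)^3 = x^3 + 6*x^2 + 12*x + 8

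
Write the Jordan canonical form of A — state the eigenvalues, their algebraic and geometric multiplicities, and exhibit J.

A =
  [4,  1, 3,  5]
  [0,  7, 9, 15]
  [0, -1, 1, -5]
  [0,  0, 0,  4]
J_2(4) ⊕ J_1(4) ⊕ J_1(4)

The characteristic polynomial is
  det(x·I − A) = x^4 - 16*x^3 + 96*x^2 - 256*x + 256 = (x - 4)^4

Eigenvalues and multiplicities (the geometric multiplicity of λ is n − rank(A − λI), which equals the number of Jordan blocks for λ):
  λ = 4: algebraic multiplicity = 4, geometric multiplicity = 3

Determining the block sizes for each eigenvalue:
  λ = 4: 3 blocks summing to 4 forces exactly one block of size 2 and the rest size 1 → block sizes [2, 1, 1]

Assembling the blocks gives a Jordan form
J =
  [4, 1, 0, 0]
  [0, 4, 0, 0]
  [0, 0, 4, 0]
  [0, 0, 0, 4]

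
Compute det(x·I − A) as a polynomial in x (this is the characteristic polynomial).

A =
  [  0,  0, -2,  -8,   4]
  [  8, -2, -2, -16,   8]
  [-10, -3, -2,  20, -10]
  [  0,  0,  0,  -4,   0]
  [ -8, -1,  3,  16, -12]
x^5 + 20*x^4 + 160*x^3 + 640*x^2 + 1280*x + 1024

Expanding det(x·I − A) (e.g. by cofactor expansion or by noting that A is similar to its Jordan form J, which has the same characteristic polynomial as A) gives
  χ_A(x) = x^5 + 20*x^4 + 160*x^3 + 640*x^2 + 1280*x + 1024
which factors as (x + 4)^5. The eigenvalues (with algebraic multiplicities) are λ = -4 with multiplicity 5.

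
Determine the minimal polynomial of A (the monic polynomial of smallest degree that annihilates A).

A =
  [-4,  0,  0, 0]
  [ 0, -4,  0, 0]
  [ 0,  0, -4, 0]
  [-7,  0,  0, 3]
x^2 + x - 12

The characteristic polynomial is χ_A(x) = (x - 3)*(x + 4)^3, so the eigenvalues are known. The minimal polynomial is
  m_A(x) = Π_λ (x − λ)^{k_λ}
where k_λ is the size of the *largest* Jordan block for λ (equivalently, the smallest k with (A − λI)^k v = 0 for every generalised eigenvector v of λ).

  λ = -4: largest Jordan block has size 1, contributing (x + 4)
  λ = 3: largest Jordan block has size 1, contributing (x − 3)

So m_A(x) = (x - 3)*(x + 4) = x^2 + x - 12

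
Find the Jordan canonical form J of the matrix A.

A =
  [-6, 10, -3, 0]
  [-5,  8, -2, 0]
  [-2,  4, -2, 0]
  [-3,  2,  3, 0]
J_3(0) ⊕ J_1(0)

The characteristic polynomial is
  det(x·I − A) = x^4

Eigenvalues and multiplicities (the geometric multiplicity of λ is n − rank(A − λI), which equals the number of Jordan blocks for λ):
  λ = 0: algebraic multiplicity = 4, geometric multiplicity = 2

Determining the block sizes for each eigenvalue:
  λ = 0: with am = 4 and gm = 2, the partition is not yet determined (e.g. several partitions of 4 into 2 parts exist). Let N = A − (0)·I. Computing rank(N^1) = 2, rank(N^2) = 1, rank(N^3) = 0; the number of blocks of size ≥ j is rank(N^{j−1}) − rank(N^j), giving [2, 1, 1]. So we have 1 block(s) of size 3, 1 block(s) of size 1 → block sizes [3, 1]

Assembling the blocks gives a Jordan form
J =
  [0, 1, 0, 0]
  [0, 0, 1, 0]
  [0, 0, 0, 0]
  [0, 0, 0, 0]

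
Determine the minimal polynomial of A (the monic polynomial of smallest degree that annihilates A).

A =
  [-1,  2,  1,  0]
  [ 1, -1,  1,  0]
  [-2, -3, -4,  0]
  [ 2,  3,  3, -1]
x^4 + 7*x^3 + 18*x^2 + 20*x + 8

The characteristic polynomial is χ_A(x) = (x + 1)*(x + 2)^3, so the eigenvalues are known. The minimal polynomial is
  m_A(x) = Π_λ (x − λ)^{k_λ}
where k_λ is the size of the *largest* Jordan block for λ (equivalently, the smallest k with (A − λI)^k v = 0 for every generalised eigenvector v of λ).

  λ = -2: largest Jordan block has size 3, contributing (x + 2)^3
  λ = -1: largest Jordan block has size 1, contributing (x + 1)

So m_A(x) = (x + 1)*(x + 2)^3 = x^4 + 7*x^3 + 18*x^2 + 20*x + 8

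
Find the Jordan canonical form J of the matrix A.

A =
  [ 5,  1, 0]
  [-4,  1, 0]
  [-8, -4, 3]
J_2(3) ⊕ J_1(3)

The characteristic polynomial is
  det(x·I − A) = x^3 - 9*x^2 + 27*x - 27 = (x - 3)^3

Eigenvalues and multiplicities (the geometric multiplicity of λ is n − rank(A − λI), which equals the number of Jordan blocks for λ):
  λ = 3: algebraic multiplicity = 3, geometric multiplicity = 2

Determining the block sizes for each eigenvalue:
  λ = 3: 2 blocks summing to 3 forces exactly one block of size 2 and the rest size 1 → block sizes [2, 1]

Assembling the blocks gives a Jordan form
J =
  [3, 1, 0]
  [0, 3, 0]
  [0, 0, 3]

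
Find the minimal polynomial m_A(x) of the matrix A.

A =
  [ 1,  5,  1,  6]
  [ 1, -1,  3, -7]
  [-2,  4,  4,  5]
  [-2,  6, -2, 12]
x^2 - 8*x + 16

The characteristic polynomial is χ_A(x) = (x - 4)^4, so the eigenvalues are known. The minimal polynomial is
  m_A(x) = Π_λ (x − λ)^{k_λ}
where k_λ is the size of the *largest* Jordan block for λ (equivalently, the smallest k with (A − λI)^k v = 0 for every generalised eigenvector v of λ).

  λ = 4: largest Jordan block has size 2, contributing (x − 4)^2

So m_A(x) = (x - 4)^2 = x^2 - 8*x + 16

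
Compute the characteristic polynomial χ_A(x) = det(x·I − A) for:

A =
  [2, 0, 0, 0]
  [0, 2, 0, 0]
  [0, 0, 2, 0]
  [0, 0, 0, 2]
x^4 - 8*x^3 + 24*x^2 - 32*x + 16

Expanding det(x·I − A) (e.g. by cofactor expansion or by noting that A is similar to its Jordan form J, which has the same characteristic polynomial as A) gives
  χ_A(x) = x^4 - 8*x^3 + 24*x^2 - 32*x + 16
which factors as (x - 2)^4. The eigenvalues (with algebraic multiplicities) are λ = 2 with multiplicity 4.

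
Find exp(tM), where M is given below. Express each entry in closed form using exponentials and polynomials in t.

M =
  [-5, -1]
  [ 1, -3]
e^{tM} =
  [-t*exp(-4*t) + exp(-4*t), -t*exp(-4*t)]
  [t*exp(-4*t), t*exp(-4*t) + exp(-4*t)]

Strategy: write M = P · J · P⁻¹ where J is a Jordan canonical form, so e^{tM} = P · e^{tJ} · P⁻¹, and e^{tJ} can be computed block-by-block.

M has Jordan form
J =
  [-4,  1]
  [ 0, -4]
(up to reordering of blocks).

Per-block formulas:
  For a 2×2 Jordan block J_2(-4): exp(t · J_2(-4)) = e^(-4t)·(I + t·N), where N is the 2×2 nilpotent shift.

After assembling e^{tJ} and conjugating by P, we get:

e^{tM} =
  [-t*exp(-4*t) + exp(-4*t), -t*exp(-4*t)]
  [t*exp(-4*t), t*exp(-4*t) + exp(-4*t)]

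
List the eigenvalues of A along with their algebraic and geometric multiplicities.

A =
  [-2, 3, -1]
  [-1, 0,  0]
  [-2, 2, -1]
λ = -1: alg = 3, geom = 1

Step 1 — factor the characteristic polynomial to read off the algebraic multiplicities:
  χ_A(x) = (x + 1)^3

Step 2 — compute geometric multiplicities via the rank-nullity identity g(λ) = n − rank(A − λI):
  rank(A − (-1)·I) = 2, so dim ker(A − (-1)·I) = n − 2 = 1

Summary:
  λ = -1: algebraic multiplicity = 3, geometric multiplicity = 1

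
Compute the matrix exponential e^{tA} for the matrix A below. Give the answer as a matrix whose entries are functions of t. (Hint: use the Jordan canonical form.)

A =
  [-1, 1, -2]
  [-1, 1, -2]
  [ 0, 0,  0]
e^{tA} =
  [1 - t, t, -2*t]
  [-t, t + 1, -2*t]
  [0, 0, 1]

Strategy: write A = P · J · P⁻¹ where J is a Jordan canonical form, so e^{tA} = P · e^{tJ} · P⁻¹, and e^{tJ} can be computed block-by-block.

A has Jordan form
J =
  [0, 1, 0]
  [0, 0, 0]
  [0, 0, 0]
(up to reordering of blocks).

Per-block formulas:
  For a 1×1 block at λ = 0: exp(t · [0]) = [e^(0t)].
  For a 2×2 Jordan block J_2(0): exp(t · J_2(0)) = e^(0t)·(I + t·N), where N is the 2×2 nilpotent shift.

After assembling e^{tJ} and conjugating by P, we get:

e^{tA} =
  [1 - t, t, -2*t]
  [-t, t + 1, -2*t]
  [0, 0, 1]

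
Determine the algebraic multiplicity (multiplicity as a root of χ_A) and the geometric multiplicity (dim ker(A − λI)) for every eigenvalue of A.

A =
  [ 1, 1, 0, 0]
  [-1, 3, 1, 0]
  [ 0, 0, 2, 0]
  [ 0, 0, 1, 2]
λ = 2: alg = 4, geom = 2

Step 1 — factor the characteristic polynomial to read off the algebraic multiplicities:
  χ_A(x) = (x - 2)^4

Step 2 — compute geometric multiplicities via the rank-nullity identity g(λ) = n − rank(A − λI):
  rank(A − (2)·I) = 2, so dim ker(A − (2)·I) = n − 2 = 2

Summary:
  λ = 2: algebraic multiplicity = 4, geometric multiplicity = 2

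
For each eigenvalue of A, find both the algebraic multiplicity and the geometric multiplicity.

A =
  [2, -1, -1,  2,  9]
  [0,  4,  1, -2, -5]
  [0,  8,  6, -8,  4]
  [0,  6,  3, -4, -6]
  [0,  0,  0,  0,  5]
λ = 2: alg = 4, geom = 2; λ = 5: alg = 1, geom = 1

Step 1 — factor the characteristic polynomial to read off the algebraic multiplicities:
  χ_A(x) = (x - 5)*(x - 2)^4

Step 2 — compute geometric multiplicities via the rank-nullity identity g(λ) = n − rank(A − λI):
  rank(A − (2)·I) = 3, so dim ker(A − (2)·I) = n − 3 = 2
  rank(A − (5)·I) = 4, so dim ker(A − (5)·I) = n − 4 = 1

Summary:
  λ = 2: algebraic multiplicity = 4, geometric multiplicity = 2
  λ = 5: algebraic multiplicity = 1, geometric multiplicity = 1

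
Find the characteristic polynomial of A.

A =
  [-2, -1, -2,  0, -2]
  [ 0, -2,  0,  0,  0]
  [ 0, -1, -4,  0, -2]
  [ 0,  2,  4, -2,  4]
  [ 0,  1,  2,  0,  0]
x^5 + 10*x^4 + 40*x^3 + 80*x^2 + 80*x + 32

Expanding det(x·I − A) (e.g. by cofactor expansion or by noting that A is similar to its Jordan form J, which has the same characteristic polynomial as A) gives
  χ_A(x) = x^5 + 10*x^4 + 40*x^3 + 80*x^2 + 80*x + 32
which factors as (x + 2)^5. The eigenvalues (with algebraic multiplicities) are λ = -2 with multiplicity 5.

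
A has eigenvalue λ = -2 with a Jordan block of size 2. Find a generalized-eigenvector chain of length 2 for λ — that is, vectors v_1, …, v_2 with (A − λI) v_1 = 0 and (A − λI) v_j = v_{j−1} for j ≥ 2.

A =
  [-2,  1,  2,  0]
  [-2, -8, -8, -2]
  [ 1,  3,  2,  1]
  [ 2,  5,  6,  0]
A Jordan chain for λ = -2 of length 2:
v_1 = (0, -2, 1, 2)ᵀ
v_2 = (1, 0, 0, 0)ᵀ

Let N = A − (-2)·I. We want v_2 with N^2 v_2 = 0 but N^1 v_2 ≠ 0; then v_{j-1} := N · v_j for j = 2, …, 2.

Pick v_2 = (1, 0, 0, 0)ᵀ.
Then v_1 = N · v_2 = (0, -2, 1, 2)ᵀ.

Sanity check: (A − (-2)·I) v_1 = (0, 0, 0, 0)ᵀ = 0. ✓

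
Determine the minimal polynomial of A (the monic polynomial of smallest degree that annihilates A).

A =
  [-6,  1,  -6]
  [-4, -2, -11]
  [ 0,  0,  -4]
x^3 + 12*x^2 + 48*x + 64

The characteristic polynomial is χ_A(x) = (x + 4)^3, so the eigenvalues are known. The minimal polynomial is
  m_A(x) = Π_λ (x − λ)^{k_λ}
where k_λ is the size of the *largest* Jordan block for λ (equivalently, the smallest k with (A − λI)^k v = 0 for every generalised eigenvector v of λ).

  λ = -4: largest Jordan block has size 3, contributing (x + 4)^3

So m_A(x) = (x + 4)^3 = x^3 + 12*x^2 + 48*x + 64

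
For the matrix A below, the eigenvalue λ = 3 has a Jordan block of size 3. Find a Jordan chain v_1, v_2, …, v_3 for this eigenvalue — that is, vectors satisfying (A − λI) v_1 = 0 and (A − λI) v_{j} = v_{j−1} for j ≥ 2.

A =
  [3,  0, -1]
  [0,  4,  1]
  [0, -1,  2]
A Jordan chain for λ = 3 of length 3:
v_1 = (1, 0, 0)ᵀ
v_2 = (0, 1, -1)ᵀ
v_3 = (0, 1, 0)ᵀ

Let N = A − (3)·I. We want v_3 with N^3 v_3 = 0 but N^2 v_3 ≠ 0; then v_{j-1} := N · v_j for j = 3, …, 2.

Pick v_3 = (0, 1, 0)ᵀ.
Then v_2 = N · v_3 = (0, 1, -1)ᵀ.
Then v_1 = N · v_2 = (1, 0, 0)ᵀ.

Sanity check: (A − (3)·I) v_1 = (0, 0, 0)ᵀ = 0. ✓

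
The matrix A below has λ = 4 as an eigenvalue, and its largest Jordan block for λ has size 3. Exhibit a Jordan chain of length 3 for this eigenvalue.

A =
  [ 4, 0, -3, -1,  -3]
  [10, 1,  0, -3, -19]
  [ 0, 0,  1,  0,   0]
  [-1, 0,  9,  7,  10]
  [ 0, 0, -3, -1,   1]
A Jordan chain for λ = 4 of length 3:
v_1 = (1, 0, 0, -3, 1)ᵀ
v_2 = (0, 1, 0, -1, 0)ᵀ
v_3 = (1, 3, 0, 0, 0)ᵀ

Let N = A − (4)·I. We want v_3 with N^3 v_3 = 0 but N^2 v_3 ≠ 0; then v_{j-1} := N · v_j for j = 3, …, 2.

Pick v_3 = (1, 3, 0, 0, 0)ᵀ.
Then v_2 = N · v_3 = (0, 1, 0, -1, 0)ᵀ.
Then v_1 = N · v_2 = (1, 0, 0, -3, 1)ᵀ.

Sanity check: (A − (4)·I) v_1 = (0, 0, 0, 0, 0)ᵀ = 0. ✓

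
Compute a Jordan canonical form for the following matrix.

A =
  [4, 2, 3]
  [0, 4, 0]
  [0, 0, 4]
J_2(4) ⊕ J_1(4)

The characteristic polynomial is
  det(x·I − A) = x^3 - 12*x^2 + 48*x - 64 = (x - 4)^3

Eigenvalues and multiplicities (the geometric multiplicity of λ is n − rank(A − λI), which equals the number of Jordan blocks for λ):
  λ = 4: algebraic multiplicity = 3, geometric multiplicity = 2

Determining the block sizes for each eigenvalue:
  λ = 4: 2 blocks summing to 3 forces exactly one block of size 2 and the rest size 1 → block sizes [2, 1]

Assembling the blocks gives a Jordan form
J =
  [4, 1, 0]
  [0, 4, 0]
  [0, 0, 4]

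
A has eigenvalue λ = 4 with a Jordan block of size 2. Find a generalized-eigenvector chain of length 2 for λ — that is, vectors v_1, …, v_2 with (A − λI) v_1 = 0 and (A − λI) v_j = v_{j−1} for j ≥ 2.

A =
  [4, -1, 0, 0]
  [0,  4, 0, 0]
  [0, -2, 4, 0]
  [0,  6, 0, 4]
A Jordan chain for λ = 4 of length 2:
v_1 = (-1, 0, -2, 6)ᵀ
v_2 = (0, 1, 0, 0)ᵀ

Let N = A − (4)·I. We want v_2 with N^2 v_2 = 0 but N^1 v_2 ≠ 0; then v_{j-1} := N · v_j for j = 2, …, 2.

Pick v_2 = (0, 1, 0, 0)ᵀ.
Then v_1 = N · v_2 = (-1, 0, -2, 6)ᵀ.

Sanity check: (A − (4)·I) v_1 = (0, 0, 0, 0)ᵀ = 0. ✓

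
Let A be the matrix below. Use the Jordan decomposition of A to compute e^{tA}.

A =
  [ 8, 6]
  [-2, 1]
e^{tA} =
  [4*exp(5*t) - 3*exp(4*t), 6*exp(5*t) - 6*exp(4*t)]
  [-2*exp(5*t) + 2*exp(4*t), -3*exp(5*t) + 4*exp(4*t)]

Strategy: write A = P · J · P⁻¹ where J is a Jordan canonical form, so e^{tA} = P · e^{tJ} · P⁻¹, and e^{tJ} can be computed block-by-block.

A has Jordan form
J =
  [4, 0]
  [0, 5]
(up to reordering of blocks).

Per-block formulas:
  For a 1×1 block at λ = 5: exp(t · [5]) = [e^(5t)].
  For a 1×1 block at λ = 4: exp(t · [4]) = [e^(4t)].

After assembling e^{tJ} and conjugating by P, we get:

e^{tA} =
  [4*exp(5*t) - 3*exp(4*t), 6*exp(5*t) - 6*exp(4*t)]
  [-2*exp(5*t) + 2*exp(4*t), -3*exp(5*t) + 4*exp(4*t)]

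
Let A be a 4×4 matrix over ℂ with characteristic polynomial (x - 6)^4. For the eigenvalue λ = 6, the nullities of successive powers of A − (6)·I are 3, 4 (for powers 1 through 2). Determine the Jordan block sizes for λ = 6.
Block sizes for λ = 6: [2, 1, 1]

From the dimensions of kernels of powers, the number of Jordan blocks of size at least j is d_j − d_{j−1} where d_j = dim ker(N^j) (with d_0 = 0). Computing the differences gives [3, 1].
The number of blocks of size exactly k is (#blocks of size ≥ k) − (#blocks of size ≥ k + 1), so the partition is: 2 block(s) of size 1, 1 block(s) of size 2.
In nonincreasing order the block sizes are [2, 1, 1].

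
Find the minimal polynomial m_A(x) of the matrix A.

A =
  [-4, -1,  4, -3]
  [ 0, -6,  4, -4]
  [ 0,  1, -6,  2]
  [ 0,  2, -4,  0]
x^2 + 8*x + 16

The characteristic polynomial is χ_A(x) = (x + 4)^4, so the eigenvalues are known. The minimal polynomial is
  m_A(x) = Π_λ (x − λ)^{k_λ}
where k_λ is the size of the *largest* Jordan block for λ (equivalently, the smallest k with (A − λI)^k v = 0 for every generalised eigenvector v of λ).

  λ = -4: largest Jordan block has size 2, contributing (x + 4)^2

So m_A(x) = (x + 4)^2 = x^2 + 8*x + 16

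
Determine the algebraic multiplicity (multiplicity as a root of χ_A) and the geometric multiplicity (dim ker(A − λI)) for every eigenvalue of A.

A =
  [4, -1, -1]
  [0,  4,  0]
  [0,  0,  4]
λ = 4: alg = 3, geom = 2

Step 1 — factor the characteristic polynomial to read off the algebraic multiplicities:
  χ_A(x) = (x - 4)^3

Step 2 — compute geometric multiplicities via the rank-nullity identity g(λ) = n − rank(A − λI):
  rank(A − (4)·I) = 1, so dim ker(A − (4)·I) = n − 1 = 2

Summary:
  λ = 4: algebraic multiplicity = 3, geometric multiplicity = 2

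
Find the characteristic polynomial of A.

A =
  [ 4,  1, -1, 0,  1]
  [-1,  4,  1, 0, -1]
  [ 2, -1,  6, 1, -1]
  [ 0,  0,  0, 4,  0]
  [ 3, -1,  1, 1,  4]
x^5 - 22*x^4 + 193*x^3 - 844*x^2 + 1840*x - 1600

Expanding det(x·I − A) (e.g. by cofactor expansion or by noting that A is similar to its Jordan form J, which has the same characteristic polynomial as A) gives
  χ_A(x) = x^5 - 22*x^4 + 193*x^3 - 844*x^2 + 1840*x - 1600
which factors as (x - 5)^2*(x - 4)^3. The eigenvalues (with algebraic multiplicities) are λ = 4 with multiplicity 3, λ = 5 with multiplicity 2.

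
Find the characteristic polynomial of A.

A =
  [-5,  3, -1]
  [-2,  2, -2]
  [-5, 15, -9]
x^3 + 12*x^2 + 48*x + 64

Expanding det(x·I − A) (e.g. by cofactor expansion or by noting that A is similar to its Jordan form J, which has the same characteristic polynomial as A) gives
  χ_A(x) = x^3 + 12*x^2 + 48*x + 64
which factors as (x + 4)^3. The eigenvalues (with algebraic multiplicities) are λ = -4 with multiplicity 3.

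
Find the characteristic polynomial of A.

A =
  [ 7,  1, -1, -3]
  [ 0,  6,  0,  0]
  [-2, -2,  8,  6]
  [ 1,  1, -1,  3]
x^4 - 24*x^3 + 216*x^2 - 864*x + 1296

Expanding det(x·I − A) (e.g. by cofactor expansion or by noting that A is similar to its Jordan form J, which has the same characteristic polynomial as A) gives
  χ_A(x) = x^4 - 24*x^3 + 216*x^2 - 864*x + 1296
which factors as (x - 6)^4. The eigenvalues (with algebraic multiplicities) are λ = 6 with multiplicity 4.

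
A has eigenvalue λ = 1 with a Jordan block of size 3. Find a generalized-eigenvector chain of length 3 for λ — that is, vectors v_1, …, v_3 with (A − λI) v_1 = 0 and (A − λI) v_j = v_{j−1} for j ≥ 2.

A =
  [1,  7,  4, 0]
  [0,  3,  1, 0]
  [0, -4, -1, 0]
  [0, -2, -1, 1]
A Jordan chain for λ = 1 of length 3:
v_1 = (-2, 0, 0, 0)ᵀ
v_2 = (7, 2, -4, -2)ᵀ
v_3 = (0, 1, 0, 0)ᵀ

Let N = A − (1)·I. We want v_3 with N^3 v_3 = 0 but N^2 v_3 ≠ 0; then v_{j-1} := N · v_j for j = 3, …, 2.

Pick v_3 = (0, 1, 0, 0)ᵀ.
Then v_2 = N · v_3 = (7, 2, -4, -2)ᵀ.
Then v_1 = N · v_2 = (-2, 0, 0, 0)ᵀ.

Sanity check: (A − (1)·I) v_1 = (0, 0, 0, 0)ᵀ = 0. ✓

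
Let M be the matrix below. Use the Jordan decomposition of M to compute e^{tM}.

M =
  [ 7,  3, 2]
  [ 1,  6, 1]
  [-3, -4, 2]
e^{tM} =
  [t^2*exp(5*t)/2 + 2*t*exp(5*t) + exp(5*t), t^2*exp(5*t)/2 + 3*t*exp(5*t), t^2*exp(5*t)/2 + 2*t*exp(5*t)]
  [t*exp(5*t), t*exp(5*t) + exp(5*t), t*exp(5*t)]
  [-t^2*exp(5*t)/2 - 3*t*exp(5*t), -t^2*exp(5*t)/2 - 4*t*exp(5*t), -t^2*exp(5*t)/2 - 3*t*exp(5*t) + exp(5*t)]

Strategy: write M = P · J · P⁻¹ where J is a Jordan canonical form, so e^{tM} = P · e^{tJ} · P⁻¹, and e^{tJ} can be computed block-by-block.

M has Jordan form
J =
  [5, 1, 0]
  [0, 5, 1]
  [0, 0, 5]
(up to reordering of blocks).

Per-block formulas:
  For a 3×3 Jordan block J_3(5): exp(t · J_3(5)) = e^(5t)·(I + t·N + (t^2/2)·N^2), where N is the 3×3 nilpotent shift.

After assembling e^{tJ} and conjugating by P, we get:

e^{tM} =
  [t^2*exp(5*t)/2 + 2*t*exp(5*t) + exp(5*t), t^2*exp(5*t)/2 + 3*t*exp(5*t), t^2*exp(5*t)/2 + 2*t*exp(5*t)]
  [t*exp(5*t), t*exp(5*t) + exp(5*t), t*exp(5*t)]
  [-t^2*exp(5*t)/2 - 3*t*exp(5*t), -t^2*exp(5*t)/2 - 4*t*exp(5*t), -t^2*exp(5*t)/2 - 3*t*exp(5*t) + exp(5*t)]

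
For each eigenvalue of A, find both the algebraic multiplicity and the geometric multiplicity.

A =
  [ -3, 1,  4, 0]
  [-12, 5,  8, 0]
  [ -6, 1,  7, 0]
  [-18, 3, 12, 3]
λ = 3: alg = 4, geom = 3

Step 1 — factor the characteristic polynomial to read off the algebraic multiplicities:
  χ_A(x) = (x - 3)^4

Step 2 — compute geometric multiplicities via the rank-nullity identity g(λ) = n − rank(A − λI):
  rank(A − (3)·I) = 1, so dim ker(A − (3)·I) = n − 1 = 3

Summary:
  λ = 3: algebraic multiplicity = 4, geometric multiplicity = 3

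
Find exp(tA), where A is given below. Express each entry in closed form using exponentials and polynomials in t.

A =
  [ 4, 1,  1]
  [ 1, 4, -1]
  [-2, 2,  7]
e^{tA} =
  [-t*exp(5*t) + exp(5*t), t*exp(5*t), t*exp(5*t)]
  [t*exp(5*t), -t*exp(5*t) + exp(5*t), -t*exp(5*t)]
  [-2*t*exp(5*t), 2*t*exp(5*t), 2*t*exp(5*t) + exp(5*t)]

Strategy: write A = P · J · P⁻¹ where J is a Jordan canonical form, so e^{tA} = P · e^{tJ} · P⁻¹, and e^{tJ} can be computed block-by-block.

A has Jordan form
J =
  [5, 1, 0]
  [0, 5, 0]
  [0, 0, 5]
(up to reordering of blocks).

Per-block formulas:
  For a 1×1 block at λ = 5: exp(t · [5]) = [e^(5t)].
  For a 2×2 Jordan block J_2(5): exp(t · J_2(5)) = e^(5t)·(I + t·N), where N is the 2×2 nilpotent shift.

After assembling e^{tJ} and conjugating by P, we get:

e^{tA} =
  [-t*exp(5*t) + exp(5*t), t*exp(5*t), t*exp(5*t)]
  [t*exp(5*t), -t*exp(5*t) + exp(5*t), -t*exp(5*t)]
  [-2*t*exp(5*t), 2*t*exp(5*t), 2*t*exp(5*t) + exp(5*t)]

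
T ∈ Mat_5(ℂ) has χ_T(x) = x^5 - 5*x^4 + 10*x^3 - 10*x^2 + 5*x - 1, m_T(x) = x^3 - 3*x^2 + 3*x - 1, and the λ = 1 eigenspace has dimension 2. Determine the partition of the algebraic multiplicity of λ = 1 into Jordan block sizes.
Block sizes for λ = 1: [3, 2]

Step 1 — from the characteristic polynomial, algebraic multiplicity of λ = 1 is 5. From dim ker(T − (1)·I) = 2, there are exactly 2 Jordan blocks for λ = 1.
Step 2 — from the minimal polynomial, the factor (x − 1)^3 tells us the largest block for λ = 1 has size 3.
Step 3 — with total size 5, 2 blocks, and largest block 3, the block sizes (in nonincreasing order) are [3, 2].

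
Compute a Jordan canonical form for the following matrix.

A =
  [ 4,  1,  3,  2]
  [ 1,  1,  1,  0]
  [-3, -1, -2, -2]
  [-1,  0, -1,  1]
J_3(1) ⊕ J_1(1)

The characteristic polynomial is
  det(x·I − A) = x^4 - 4*x^3 + 6*x^2 - 4*x + 1 = (x - 1)^4

Eigenvalues and multiplicities (the geometric multiplicity of λ is n − rank(A − λI), which equals the number of Jordan blocks for λ):
  λ = 1: algebraic multiplicity = 4, geometric multiplicity = 2

Determining the block sizes for each eigenvalue:
  λ = 1: with am = 4 and gm = 2, the partition is not yet determined (e.g. several partitions of 4 into 2 parts exist). Let N = A − (1)·I. Computing rank(N^1) = 2, rank(N^2) = 1, rank(N^3) = 0; the number of blocks of size ≥ j is rank(N^{j−1}) − rank(N^j), giving [2, 1, 1]. So we have 1 block(s) of size 3, 1 block(s) of size 1 → block sizes [3, 1]

Assembling the blocks gives a Jordan form
J =
  [1, 1, 0, 0]
  [0, 1, 1, 0]
  [0, 0, 1, 0]
  [0, 0, 0, 1]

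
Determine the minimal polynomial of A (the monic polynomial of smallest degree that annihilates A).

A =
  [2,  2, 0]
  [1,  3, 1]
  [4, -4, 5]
x^3 - 10*x^2 + 33*x - 36

The characteristic polynomial is χ_A(x) = (x - 4)*(x - 3)^2, so the eigenvalues are known. The minimal polynomial is
  m_A(x) = Π_λ (x − λ)^{k_λ}
where k_λ is the size of the *largest* Jordan block for λ (equivalently, the smallest k with (A − λI)^k v = 0 for every generalised eigenvector v of λ).

  λ = 3: largest Jordan block has size 2, contributing (x − 3)^2
  λ = 4: largest Jordan block has size 1, contributing (x − 4)

So m_A(x) = (x - 4)*(x - 3)^2 = x^3 - 10*x^2 + 33*x - 36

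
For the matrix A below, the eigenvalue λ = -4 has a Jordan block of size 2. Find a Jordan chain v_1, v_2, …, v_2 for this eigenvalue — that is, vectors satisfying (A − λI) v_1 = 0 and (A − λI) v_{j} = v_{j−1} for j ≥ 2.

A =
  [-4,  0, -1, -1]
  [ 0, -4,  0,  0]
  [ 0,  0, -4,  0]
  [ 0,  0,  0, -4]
A Jordan chain for λ = -4 of length 2:
v_1 = (-1, 0, 0, 0)ᵀ
v_2 = (0, 0, 1, 0)ᵀ

Let N = A − (-4)·I. We want v_2 with N^2 v_2 = 0 but N^1 v_2 ≠ 0; then v_{j-1} := N · v_j for j = 2, …, 2.

Pick v_2 = (0, 0, 1, 0)ᵀ.
Then v_1 = N · v_2 = (-1, 0, 0, 0)ᵀ.

Sanity check: (A − (-4)·I) v_1 = (0, 0, 0, 0)ᵀ = 0. ✓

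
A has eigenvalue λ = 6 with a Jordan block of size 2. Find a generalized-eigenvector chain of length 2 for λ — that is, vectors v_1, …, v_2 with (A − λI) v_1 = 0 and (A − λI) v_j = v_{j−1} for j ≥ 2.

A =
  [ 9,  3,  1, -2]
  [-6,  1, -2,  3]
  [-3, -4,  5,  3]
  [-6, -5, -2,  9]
A Jordan chain for λ = 6 of length 2:
v_1 = (3, -6, -3, -6)ᵀ
v_2 = (1, 0, 0, 0)ᵀ

Let N = A − (6)·I. We want v_2 with N^2 v_2 = 0 but N^1 v_2 ≠ 0; then v_{j-1} := N · v_j for j = 2, …, 2.

Pick v_2 = (1, 0, 0, 0)ᵀ.
Then v_1 = N · v_2 = (3, -6, -3, -6)ᵀ.

Sanity check: (A − (6)·I) v_1 = (0, 0, 0, 0)ᵀ = 0. ✓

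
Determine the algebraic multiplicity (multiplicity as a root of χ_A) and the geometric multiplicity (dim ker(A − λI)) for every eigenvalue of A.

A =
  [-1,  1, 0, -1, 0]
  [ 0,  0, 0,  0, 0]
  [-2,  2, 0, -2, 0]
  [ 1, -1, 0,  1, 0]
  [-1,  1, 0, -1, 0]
λ = 0: alg = 5, geom = 4

Step 1 — factor the characteristic polynomial to read off the algebraic multiplicities:
  χ_A(x) = x^5

Step 2 — compute geometric multiplicities via the rank-nullity identity g(λ) = n − rank(A − λI):
  rank(A − (0)·I) = 1, so dim ker(A − (0)·I) = n − 1 = 4

Summary:
  λ = 0: algebraic multiplicity = 5, geometric multiplicity = 4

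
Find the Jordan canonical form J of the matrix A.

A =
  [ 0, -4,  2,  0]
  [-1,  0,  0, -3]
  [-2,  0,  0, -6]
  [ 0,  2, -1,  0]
J_3(0) ⊕ J_1(0)

The characteristic polynomial is
  det(x·I − A) = x^4

Eigenvalues and multiplicities (the geometric multiplicity of λ is n − rank(A − λI), which equals the number of Jordan blocks for λ):
  λ = 0: algebraic multiplicity = 4, geometric multiplicity = 2

Determining the block sizes for each eigenvalue:
  λ = 0: with am = 4 and gm = 2, the partition is not yet determined (e.g. several partitions of 4 into 2 parts exist). Let N = A − (0)·I. Computing rank(N^1) = 2, rank(N^2) = 1, rank(N^3) = 0; the number of blocks of size ≥ j is rank(N^{j−1}) − rank(N^j), giving [2, 1, 1]. So we have 1 block(s) of size 3, 1 block(s) of size 1 → block sizes [3, 1]

Assembling the blocks gives a Jordan form
J =
  [0, 1, 0, 0]
  [0, 0, 1, 0]
  [0, 0, 0, 0]
  [0, 0, 0, 0]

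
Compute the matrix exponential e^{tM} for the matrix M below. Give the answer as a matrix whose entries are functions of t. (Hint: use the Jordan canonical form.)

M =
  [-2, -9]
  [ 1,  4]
e^{tM} =
  [-3*t*exp(t) + exp(t), -9*t*exp(t)]
  [t*exp(t), 3*t*exp(t) + exp(t)]

Strategy: write M = P · J · P⁻¹ where J is a Jordan canonical form, so e^{tM} = P · e^{tJ} · P⁻¹, and e^{tJ} can be computed block-by-block.

M has Jordan form
J =
  [1, 1]
  [0, 1]
(up to reordering of blocks).

Per-block formulas:
  For a 2×2 Jordan block J_2(1): exp(t · J_2(1)) = e^(1t)·(I + t·N), where N is the 2×2 nilpotent shift.

After assembling e^{tJ} and conjugating by P, we get:

e^{tM} =
  [-3*t*exp(t) + exp(t), -9*t*exp(t)]
  [t*exp(t), 3*t*exp(t) + exp(t)]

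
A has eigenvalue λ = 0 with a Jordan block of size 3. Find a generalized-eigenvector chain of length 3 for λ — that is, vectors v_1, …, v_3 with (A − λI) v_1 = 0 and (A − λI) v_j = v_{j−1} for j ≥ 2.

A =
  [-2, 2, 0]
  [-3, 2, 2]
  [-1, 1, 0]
A Jordan chain for λ = 0 of length 3:
v_1 = (-2, -2, -1)ᵀ
v_2 = (-2, -3, -1)ᵀ
v_3 = (1, 0, 0)ᵀ

Let N = A − (0)·I. We want v_3 with N^3 v_3 = 0 but N^2 v_3 ≠ 0; then v_{j-1} := N · v_j for j = 3, …, 2.

Pick v_3 = (1, 0, 0)ᵀ.
Then v_2 = N · v_3 = (-2, -3, -1)ᵀ.
Then v_1 = N · v_2 = (-2, -2, -1)ᵀ.

Sanity check: (A − (0)·I) v_1 = (0, 0, 0)ᵀ = 0. ✓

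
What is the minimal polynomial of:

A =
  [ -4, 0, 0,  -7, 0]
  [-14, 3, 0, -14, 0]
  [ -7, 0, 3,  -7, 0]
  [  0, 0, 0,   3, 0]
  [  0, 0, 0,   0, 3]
x^2 + x - 12

The characteristic polynomial is χ_A(x) = (x - 3)^4*(x + 4), so the eigenvalues are known. The minimal polynomial is
  m_A(x) = Π_λ (x − λ)^{k_λ}
where k_λ is the size of the *largest* Jordan block for λ (equivalently, the smallest k with (A − λI)^k v = 0 for every generalised eigenvector v of λ).

  λ = -4: largest Jordan block has size 1, contributing (x + 4)
  λ = 3: largest Jordan block has size 1, contributing (x − 3)

So m_A(x) = (x - 3)*(x + 4) = x^2 + x - 12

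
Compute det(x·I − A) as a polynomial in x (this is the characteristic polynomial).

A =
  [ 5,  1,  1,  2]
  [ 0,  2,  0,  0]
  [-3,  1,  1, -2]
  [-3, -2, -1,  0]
x^4 - 8*x^3 + 24*x^2 - 32*x + 16

Expanding det(x·I − A) (e.g. by cofactor expansion or by noting that A is similar to its Jordan form J, which has the same characteristic polynomial as A) gives
  χ_A(x) = x^4 - 8*x^3 + 24*x^2 - 32*x + 16
which factors as (x - 2)^4. The eigenvalues (with algebraic multiplicities) are λ = 2 with multiplicity 4.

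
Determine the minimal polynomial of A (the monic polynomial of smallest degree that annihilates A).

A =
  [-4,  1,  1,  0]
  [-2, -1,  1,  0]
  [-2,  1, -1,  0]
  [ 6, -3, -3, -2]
x^2 + 4*x + 4

The characteristic polynomial is χ_A(x) = (x + 2)^4, so the eigenvalues are known. The minimal polynomial is
  m_A(x) = Π_λ (x − λ)^{k_λ}
where k_λ is the size of the *largest* Jordan block for λ (equivalently, the smallest k with (A − λI)^k v = 0 for every generalised eigenvector v of λ).

  λ = -2: largest Jordan block has size 2, contributing (x + 2)^2

So m_A(x) = (x + 2)^2 = x^2 + 4*x + 4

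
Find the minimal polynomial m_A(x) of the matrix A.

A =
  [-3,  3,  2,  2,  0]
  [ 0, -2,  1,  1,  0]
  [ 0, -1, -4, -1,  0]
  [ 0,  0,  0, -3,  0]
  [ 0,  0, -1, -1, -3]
x^3 + 9*x^2 + 27*x + 27

The characteristic polynomial is χ_A(x) = (x + 3)^5, so the eigenvalues are known. The minimal polynomial is
  m_A(x) = Π_λ (x − λ)^{k_λ}
where k_λ is the size of the *largest* Jordan block for λ (equivalently, the smallest k with (A − λI)^k v = 0 for every generalised eigenvector v of λ).

  λ = -3: largest Jordan block has size 3, contributing (x + 3)^3

So m_A(x) = (x + 3)^3 = x^3 + 9*x^2 + 27*x + 27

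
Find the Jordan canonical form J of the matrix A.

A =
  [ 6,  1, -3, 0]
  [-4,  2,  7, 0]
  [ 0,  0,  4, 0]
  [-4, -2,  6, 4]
J_3(4) ⊕ J_1(4)

The characteristic polynomial is
  det(x·I − A) = x^4 - 16*x^3 + 96*x^2 - 256*x + 256 = (x - 4)^4

Eigenvalues and multiplicities (the geometric multiplicity of λ is n − rank(A − λI), which equals the number of Jordan blocks for λ):
  λ = 4: algebraic multiplicity = 4, geometric multiplicity = 2

Determining the block sizes for each eigenvalue:
  λ = 4: with am = 4 and gm = 2, the partition is not yet determined (e.g. several partitions of 4 into 2 parts exist). Let N = A − (4)·I. Computing rank(N^1) = 2, rank(N^2) = 1, rank(N^3) = 0; the number of blocks of size ≥ j is rank(N^{j−1}) − rank(N^j), giving [2, 1, 1]. So we have 1 block(s) of size 3, 1 block(s) of size 1 → block sizes [3, 1]

Assembling the blocks gives a Jordan form
J =
  [4, 1, 0, 0]
  [0, 4, 1, 0]
  [0, 0, 4, 0]
  [0, 0, 0, 4]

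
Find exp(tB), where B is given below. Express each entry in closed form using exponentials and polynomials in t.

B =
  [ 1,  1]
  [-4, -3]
e^{tB} =
  [2*t*exp(-t) + exp(-t), t*exp(-t)]
  [-4*t*exp(-t), -2*t*exp(-t) + exp(-t)]

Strategy: write B = P · J · P⁻¹ where J is a Jordan canonical form, so e^{tB} = P · e^{tJ} · P⁻¹, and e^{tJ} can be computed block-by-block.

B has Jordan form
J =
  [-1,  1]
  [ 0, -1]
(up to reordering of blocks).

Per-block formulas:
  For a 2×2 Jordan block J_2(-1): exp(t · J_2(-1)) = e^(-1t)·(I + t·N), where N is the 2×2 nilpotent shift.

After assembling e^{tJ} and conjugating by P, we get:

e^{tB} =
  [2*t*exp(-t) + exp(-t), t*exp(-t)]
  [-4*t*exp(-t), -2*t*exp(-t) + exp(-t)]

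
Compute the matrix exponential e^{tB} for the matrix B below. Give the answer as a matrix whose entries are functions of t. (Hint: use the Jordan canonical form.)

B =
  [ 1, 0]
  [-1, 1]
e^{tB} =
  [exp(t), 0]
  [-t*exp(t), exp(t)]

Strategy: write B = P · J · P⁻¹ where J is a Jordan canonical form, so e^{tB} = P · e^{tJ} · P⁻¹, and e^{tJ} can be computed block-by-block.

B has Jordan form
J =
  [1, 1]
  [0, 1]
(up to reordering of blocks).

Per-block formulas:
  For a 2×2 Jordan block J_2(1): exp(t · J_2(1)) = e^(1t)·(I + t·N), where N is the 2×2 nilpotent shift.

After assembling e^{tJ} and conjugating by P, we get:

e^{tB} =
  [exp(t), 0]
  [-t*exp(t), exp(t)]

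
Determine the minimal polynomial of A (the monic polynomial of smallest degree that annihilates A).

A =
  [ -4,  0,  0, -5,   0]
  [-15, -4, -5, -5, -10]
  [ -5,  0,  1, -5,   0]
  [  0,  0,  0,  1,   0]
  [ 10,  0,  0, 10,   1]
x^2 + 3*x - 4

The characteristic polynomial is χ_A(x) = (x - 1)^3*(x + 4)^2, so the eigenvalues are known. The minimal polynomial is
  m_A(x) = Π_λ (x − λ)^{k_λ}
where k_λ is the size of the *largest* Jordan block for λ (equivalently, the smallest k with (A − λI)^k v = 0 for every generalised eigenvector v of λ).

  λ = -4: largest Jordan block has size 1, contributing (x + 4)
  λ = 1: largest Jordan block has size 1, contributing (x − 1)

So m_A(x) = (x - 1)*(x + 4) = x^2 + 3*x - 4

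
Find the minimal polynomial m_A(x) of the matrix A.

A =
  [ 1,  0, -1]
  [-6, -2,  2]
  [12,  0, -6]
x^2 + 5*x + 6

The characteristic polynomial is χ_A(x) = (x + 2)^2*(x + 3), so the eigenvalues are known. The minimal polynomial is
  m_A(x) = Π_λ (x − λ)^{k_λ}
where k_λ is the size of the *largest* Jordan block for λ (equivalently, the smallest k with (A − λI)^k v = 0 for every generalised eigenvector v of λ).

  λ = -3: largest Jordan block has size 1, contributing (x + 3)
  λ = -2: largest Jordan block has size 1, contributing (x + 2)

So m_A(x) = (x + 2)*(x + 3) = x^2 + 5*x + 6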